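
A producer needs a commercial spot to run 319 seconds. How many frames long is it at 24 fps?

Frames = 319 × 24 = 7656.

7656 frames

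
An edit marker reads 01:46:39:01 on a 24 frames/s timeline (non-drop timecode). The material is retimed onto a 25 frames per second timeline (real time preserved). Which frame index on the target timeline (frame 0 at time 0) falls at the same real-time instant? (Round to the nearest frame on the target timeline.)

frame 159976

Source frame index: (1×3600 + 46×60 + 39) × 24 + 1 = 153577.
Real time: 153577 / (24) = 153577/24 s.
Target frame: (153577/24) × (25) = 3839425/24 ≈ 159976.042 → 159976.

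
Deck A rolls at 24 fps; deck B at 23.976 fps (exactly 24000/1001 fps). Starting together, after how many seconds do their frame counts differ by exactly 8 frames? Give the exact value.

The gap grows by |24000/1001 − 24| = 24/1001 frames per second.
Time for a 8-frame gap: 8 ÷ (24/1001) = 1001/3 s.

1001/3 seconds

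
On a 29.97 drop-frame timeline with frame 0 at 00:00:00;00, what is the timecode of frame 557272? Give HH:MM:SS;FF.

05:09:54;10

Each 10-minute DF block holds 10 × 60 × 30 − 9 × 2 = 17982 frames. 557272 ÷ 17982 → 30 full blocks, remainder 17812.
Within the partial block the first minute is 1800 frames and each further minute 1798, so 9 further minute boundaries passed. Total skipped labels = 18 × 30 + 2 × 9 = 558.
Non-drop label index = 557272 + 558 = 557830; at 30 labels/s that is 05:09:54:10, i.e. DF 05:09:54;10.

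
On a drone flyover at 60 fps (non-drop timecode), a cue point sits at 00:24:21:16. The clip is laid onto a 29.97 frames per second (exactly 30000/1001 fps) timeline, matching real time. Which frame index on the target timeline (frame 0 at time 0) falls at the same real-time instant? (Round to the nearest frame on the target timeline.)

Source frame index: (0×3600 + 24×60 + 21) × 60 + 16 = 87676.
Real time: 87676 / (60) = 21919/15 s.
Target frame: (21919/15) × (30000/1001) = 43838000/1001 ≈ 43794.206 → 43794.

frame 43794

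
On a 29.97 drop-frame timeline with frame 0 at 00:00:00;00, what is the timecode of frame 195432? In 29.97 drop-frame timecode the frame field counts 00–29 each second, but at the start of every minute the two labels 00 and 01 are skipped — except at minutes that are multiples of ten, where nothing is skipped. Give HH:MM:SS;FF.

01:48:40;28

Ten DF minutes hold 17982 frames, so frame 195432 lies in block 10 (frames 179820–197801) with 15612 frames into that block.
The block's first minute is 1800 frames and the rest 1798 each; 15612 frames reaches minute 8, so 10 × 18 + 8 × 2 = 196 labels have been skipped so far.
Adding those back, label number 195432 + 196 = 195628 at 30 labels/s is 6520 s + 28 f = 1 h 48 min 40 s frame 28, i.e. 01:48:40;28.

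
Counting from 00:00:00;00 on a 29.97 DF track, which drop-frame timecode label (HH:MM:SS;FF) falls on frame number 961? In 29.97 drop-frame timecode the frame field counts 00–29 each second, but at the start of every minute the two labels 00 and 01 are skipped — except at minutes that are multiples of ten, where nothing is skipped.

Each 10-minute DF block holds 10 × 60 × 30 − 9 × 2 = 17982 frames. 961 ÷ 17982 → 0 full blocks, remainder 961.
Within the partial block the first minute is 1800 frames and each further minute 1798, so 0 further minute boundaries passed. Total skipped labels = 18 × 0 + 2 × 0 = 0.
Non-drop label index = 961 + 0 = 961; at 30 labels/s that is 00:00:32:01, i.e. DF 00:00:32;01.

00:00:32;01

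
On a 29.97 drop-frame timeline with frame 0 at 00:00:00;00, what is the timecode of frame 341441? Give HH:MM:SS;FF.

Ten DF minutes hold 17982 frames, so frame 341441 lies in block 18 (frames 323676–341657) with 17765 frames into that block.
The block's first minute is 1800 frames and the rest 1798 each; 17765 frames reaches minute 9, so 18 × 18 + 9 × 2 = 342 labels have been skipped so far.
Adding those back, label number 341441 + 342 = 341783 at 30 labels/s is 11392 s + 23 f = 3 h 9 min 52 s frame 23, i.e. 03:09:52;23.

03:09:52;23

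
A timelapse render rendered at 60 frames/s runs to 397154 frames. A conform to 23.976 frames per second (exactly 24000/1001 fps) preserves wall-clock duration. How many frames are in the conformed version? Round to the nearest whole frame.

Frames at target rate = 397154 × (24000/1001) / (60) = 158861600/1001 ≈ 158702.897.
Nearest whole frame: 158703.

158703 frames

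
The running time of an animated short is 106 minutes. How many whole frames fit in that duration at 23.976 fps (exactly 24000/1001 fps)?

152487 frames

106 min = 6360 s.
Frames = 6360 × 24000/1001 = 152640000/1001 ≈ 152487.5125.
Complete frames: 152487.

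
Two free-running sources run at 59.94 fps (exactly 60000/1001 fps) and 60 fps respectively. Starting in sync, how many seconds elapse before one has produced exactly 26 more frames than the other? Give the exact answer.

13013/30 seconds

The gap grows by |60 − 60000/1001| = 60/1001 frames per second.
Time for a 26-frame gap: 26 ÷ (60/1001) = 13013/30 s.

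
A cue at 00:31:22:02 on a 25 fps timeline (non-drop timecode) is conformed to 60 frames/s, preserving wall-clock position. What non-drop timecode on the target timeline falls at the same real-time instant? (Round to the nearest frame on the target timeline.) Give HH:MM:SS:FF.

00:31:22:05

Source frame index: (0×3600 + 31×60 + 22) × 25 + 2 = 47052.
Real time: 47052 / (25) = 47052/25 s.
Target frame: (47052/25) × (60) = 564624/5 ≈ 112924.800 → 112925.
At 60 labels/s: frame 112925 → 00:31:22:05.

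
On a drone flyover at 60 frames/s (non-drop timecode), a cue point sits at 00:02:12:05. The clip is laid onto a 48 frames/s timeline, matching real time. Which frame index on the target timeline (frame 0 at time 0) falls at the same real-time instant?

Source frame index: (0×3600 + 2×60 + 12) × 60 + 5 = 7925.
Real time: 7925 / (60) = 1585/12 s.
Target frame: (1585/12) × (48) = 6340.

frame 6340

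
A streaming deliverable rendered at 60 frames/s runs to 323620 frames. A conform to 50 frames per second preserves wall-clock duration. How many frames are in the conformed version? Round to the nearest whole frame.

269683 frames

Frames at target rate = 323620 × (50) / (60) = 809050/3 ≈ 269683.333.
Nearest whole frame: 269683.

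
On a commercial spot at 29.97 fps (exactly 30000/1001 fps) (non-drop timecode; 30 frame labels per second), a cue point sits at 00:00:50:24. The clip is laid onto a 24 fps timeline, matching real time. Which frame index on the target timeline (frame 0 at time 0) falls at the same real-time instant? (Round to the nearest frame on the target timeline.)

Source frame index: (0×3600 + 0×60 + 50) × 30 + 24 = 1524.
Real time: 1524 / (30000/1001) = 127127/2500 s.
Target frame: (127127/2500) × (24) = 762762/625 ≈ 1220.419 → 1220.

frame 1220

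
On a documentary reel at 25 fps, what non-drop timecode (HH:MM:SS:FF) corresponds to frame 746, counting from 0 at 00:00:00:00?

746 ÷ 25 = 29 full seconds, remainder 21 frames.
29 s = 0 h 0 min 29 s.
Timecode: 00:00:29:21.

00:00:29:21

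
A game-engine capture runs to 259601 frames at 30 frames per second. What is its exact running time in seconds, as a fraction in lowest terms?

Running time = 259601 ÷ (30) = 259601 × 1/30 = 259601/30 s.

259601/30 seconds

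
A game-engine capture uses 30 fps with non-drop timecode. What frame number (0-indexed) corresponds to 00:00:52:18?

Total seconds to the label: (0 × 3600 + 0 × 60 + 52) = 52.
Frame index = 52 × 30 + 18 = 1578.

frame 1578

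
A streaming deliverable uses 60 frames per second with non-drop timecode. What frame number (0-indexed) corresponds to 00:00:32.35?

frame 1955

Total seconds to the label: (0 × 3600 + 0 × 60 + 32) = 32.
Frame index = 32 × 60 + 35 = 1955.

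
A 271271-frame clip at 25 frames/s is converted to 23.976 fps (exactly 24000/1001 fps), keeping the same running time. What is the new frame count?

Target frames = source frames × (target rate / source rate) = 271271 × (24000/1001)/(25) = 271271 × 960/1001 = 260160.

260160 frames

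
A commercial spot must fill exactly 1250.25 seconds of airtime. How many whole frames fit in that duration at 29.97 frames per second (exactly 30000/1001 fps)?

Frames = 1250.25 × 30000/1001 = 37507500/1001 ≈ 37470.0300.
Complete frames: 37470.

37470 frames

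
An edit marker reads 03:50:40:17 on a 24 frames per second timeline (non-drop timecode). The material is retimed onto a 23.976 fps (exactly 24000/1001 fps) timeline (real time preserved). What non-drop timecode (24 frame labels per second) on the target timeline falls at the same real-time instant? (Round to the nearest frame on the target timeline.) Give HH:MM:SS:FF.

03:50:26:21

Source frame index: (3×3600 + 50×60 + 40) × 24 + 17 = 332177.
Real time: 332177 / (24) = 332177/24 s.
Target frame: (332177/24) × (24000/1001) = 332177000/1001 ≈ 331845.155 → 331845.
At 24 labels/s: frame 331845 → 03:50:26:21.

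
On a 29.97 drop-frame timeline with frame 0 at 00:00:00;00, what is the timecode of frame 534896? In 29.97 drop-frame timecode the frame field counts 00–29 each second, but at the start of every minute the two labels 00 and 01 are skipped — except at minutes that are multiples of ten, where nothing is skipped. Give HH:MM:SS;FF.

04:57:27;22

Ten DF minutes hold 17982 frames, so frame 534896 lies in block 29 (frames 521478–539459) with 13418 frames into that block.
The block's first minute is 1800 frames and the rest 1798 each; 13418 frames reaches minute 7, so 29 × 18 + 7 × 2 = 536 labels have been skipped so far.
Adding those back, label number 534896 + 536 = 535432 at 30 labels/s is 17847 s + 22 f = 4 h 57 min 27 s frame 22, i.e. 04:57:27;22.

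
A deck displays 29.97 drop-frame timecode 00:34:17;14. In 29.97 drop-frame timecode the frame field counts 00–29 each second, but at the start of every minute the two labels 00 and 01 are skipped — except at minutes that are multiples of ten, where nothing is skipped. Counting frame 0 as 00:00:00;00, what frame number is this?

Complete 10-minute blocks: 3, each 17982 frames → 53946.
Remaining 4 whole minutes in the current block: 1800 + 3 × 1798 = 7194 frames.
Within the current minute: 17 × 30 + 14 − 2 = 522 (labels ;00/;01 skipped at this minute). Total = 53946 + 7194 + 522 = 61662.

61662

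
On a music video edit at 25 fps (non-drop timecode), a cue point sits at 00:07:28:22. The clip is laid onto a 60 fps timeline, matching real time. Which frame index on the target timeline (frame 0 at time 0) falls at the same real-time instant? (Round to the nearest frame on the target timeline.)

frame 26933

Source frame index: (0×3600 + 7×60 + 28) × 25 + 22 = 11222.
Real time: 11222 / (25) = 11222/25 s.
Target frame: (11222/25) × (60) = 134664/5 ≈ 26932.800 → 26933.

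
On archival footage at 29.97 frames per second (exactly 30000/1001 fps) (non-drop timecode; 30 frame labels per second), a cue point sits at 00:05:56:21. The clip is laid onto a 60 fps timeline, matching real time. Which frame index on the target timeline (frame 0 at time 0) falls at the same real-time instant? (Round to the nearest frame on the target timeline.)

Source frame index: (0×3600 + 5×60 + 56) × 30 + 21 = 10701.
Real time: 10701 / (30000/1001) = 3570567/10000 s.
Target frame: (3570567/10000) × (60) = 10711701/500 ≈ 21423.402 → 21423.

frame 21423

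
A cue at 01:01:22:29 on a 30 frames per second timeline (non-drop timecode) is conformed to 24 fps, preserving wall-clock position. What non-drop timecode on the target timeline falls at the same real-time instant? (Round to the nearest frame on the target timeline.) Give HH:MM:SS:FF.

01:01:22:23

Source frame index: (1×3600 + 1×60 + 22) × 30 + 29 = 110489.
Real time: 110489 / (30) = 110489/30 s.
Target frame: (110489/30) × (24) = 441956/5 ≈ 88391.200 → 88391.
At 24 labels/s: frame 88391 → 01:01:22:23.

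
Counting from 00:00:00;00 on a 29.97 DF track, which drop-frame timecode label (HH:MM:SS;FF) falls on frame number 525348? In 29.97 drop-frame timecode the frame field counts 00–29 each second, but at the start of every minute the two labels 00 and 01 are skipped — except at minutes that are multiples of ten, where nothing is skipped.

04:52:09;04

Each 10-minute DF block holds 10 × 60 × 30 − 9 × 2 = 17982 frames. 525348 ÷ 17982 → 29 full blocks, remainder 3870.
Within the partial block the first minute is 1800 frames and each further minute 1798, so 2 further minute boundaries passed. Total skipped labels = 18 × 29 + 2 × 2 = 526.
Non-drop label index = 525348 + 526 = 525874; at 30 labels/s that is 04:52:09:04, i.e. DF 04:52:09;04.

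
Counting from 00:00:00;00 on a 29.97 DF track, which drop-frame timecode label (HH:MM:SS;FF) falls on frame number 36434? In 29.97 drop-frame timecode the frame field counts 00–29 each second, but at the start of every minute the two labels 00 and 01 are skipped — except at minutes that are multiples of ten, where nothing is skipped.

Each 10-minute DF block holds 10 × 60 × 30 − 9 × 2 = 17982 frames. 36434 ÷ 17982 → 2 full blocks, remainder 470.
Within the partial block the first minute is 1800 frames and each further minute 1798, so 0 further minute boundaries passed. Total skipped labels = 18 × 2 + 2 × 0 = 36.
Non-drop label index = 36434 + 36 = 36470; at 30 labels/s that is 00:20:15:20, i.e. DF 00:20:15;20.

00:20:15;20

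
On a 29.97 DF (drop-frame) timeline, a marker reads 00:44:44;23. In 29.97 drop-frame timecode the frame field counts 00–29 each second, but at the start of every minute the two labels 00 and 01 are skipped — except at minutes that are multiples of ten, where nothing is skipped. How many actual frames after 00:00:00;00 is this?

Complete 10-minute blocks: 4, each 17982 frames → 71928.
Remaining 4 whole minutes in the current block: 1800 + 3 × 1798 = 7194 frames.
Within the current minute: 44 × 30 + 23 − 2 = 1341 (labels ;00/;01 skipped at this minute). Total = 71928 + 7194 + 1341 = 80463.

80463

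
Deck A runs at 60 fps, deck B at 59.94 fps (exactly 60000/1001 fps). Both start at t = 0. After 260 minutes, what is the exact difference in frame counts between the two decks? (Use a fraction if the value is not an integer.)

72000/77 frames

260 min = 15600 s.
A emits 60 × 15600 = 936000 frames; B emits 60000/1001 × 15600 = 72000000/77.
Difference = 72000/77 frames (≈ 935.0649); B is behind A.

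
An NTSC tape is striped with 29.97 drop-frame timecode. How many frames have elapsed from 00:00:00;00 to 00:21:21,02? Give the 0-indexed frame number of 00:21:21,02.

As if non-drop at 30 labels/s: (0 × 3600 + 21 × 60 + 21) × 30 + 2 = 38432.
Minute boundaries passed: 21; those not divisible by 10: 21 − 2 = 19; dropped labels = 2 × 19 = 38.
Actual frame index = 38432 − 38 = 38394.

38394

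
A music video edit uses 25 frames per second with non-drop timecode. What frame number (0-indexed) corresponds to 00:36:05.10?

Total seconds to the label: (0 × 3600 + 36 × 60 + 5) = 2165.
Frame index = 2165 × 25 + 10 = 54135.

frame 54135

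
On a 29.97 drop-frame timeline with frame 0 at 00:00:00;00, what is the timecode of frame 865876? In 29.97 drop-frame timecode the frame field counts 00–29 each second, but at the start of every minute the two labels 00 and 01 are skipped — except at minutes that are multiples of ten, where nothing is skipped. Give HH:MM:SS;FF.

Ten DF minutes hold 17982 frames, so frame 865876 lies in block 48 (frames 863136–881117) with 2740 frames into that block.
The block's first minute is 1800 frames and the rest 1798 each; 2740 frames reaches minute 1, so 48 × 18 + 1 × 2 = 866 labels have been skipped so far.
Adding those back, label number 865876 + 866 = 866742 at 30 labels/s is 28891 s + 12 f = 8 h 1 min 31 s frame 12, i.e. 08:01:31;12.

08:01:31;12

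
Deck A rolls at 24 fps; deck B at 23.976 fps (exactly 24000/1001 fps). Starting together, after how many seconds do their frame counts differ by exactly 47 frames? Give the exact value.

The gap grows by |24000/1001 − 24| = 24/1001 frames per second.
Time for a 47-frame gap: 47 ÷ (24/1001) = 47047/24 s.

47047/24 seconds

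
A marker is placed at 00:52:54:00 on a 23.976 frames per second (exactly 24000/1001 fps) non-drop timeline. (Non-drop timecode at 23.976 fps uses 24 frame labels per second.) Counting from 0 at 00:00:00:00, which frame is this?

76176

Total seconds to the label: (0 × 3600 + 52 × 60 + 54) = 3174.
Frame index = 3174 × 24 + 0 = 76176.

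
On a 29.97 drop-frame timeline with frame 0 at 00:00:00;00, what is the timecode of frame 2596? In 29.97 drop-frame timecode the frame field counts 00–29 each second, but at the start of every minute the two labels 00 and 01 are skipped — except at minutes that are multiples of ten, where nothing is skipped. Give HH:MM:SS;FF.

00:01:26;18

Each 10-minute DF block holds 10 × 60 × 30 − 9 × 2 = 17982 frames. 2596 ÷ 17982 → 0 full blocks, remainder 2596.
Within the partial block the first minute is 1800 frames and each further minute 1798, so 1 further minute boundary passed. Total skipped labels = 18 × 0 + 2 × 1 = 2.
Non-drop label index = 2596 + 2 = 2598; at 30 labels/s that is 00:01:26:18, i.e. DF 00:01:26;18.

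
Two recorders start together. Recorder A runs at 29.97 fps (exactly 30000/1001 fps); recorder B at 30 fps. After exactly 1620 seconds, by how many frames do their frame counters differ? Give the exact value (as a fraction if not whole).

A emits 30000/1001 × 1620 = 48600000/1001 frames; B emits 30 × 1620 = 48600.
Difference = 48600/1001 frames (≈ 48.5514); B is ahead of A.

48600/1001 frames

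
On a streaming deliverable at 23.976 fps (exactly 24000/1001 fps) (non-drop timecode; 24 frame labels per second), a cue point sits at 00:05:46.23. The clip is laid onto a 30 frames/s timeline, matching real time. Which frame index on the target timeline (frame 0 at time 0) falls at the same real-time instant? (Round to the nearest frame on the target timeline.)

frame 10419

Source frame index: (0×3600 + 5×60 + 46) × 24 + 23 = 8327.
Real time: 8327 / (24000/1001) = 8335327/24000 s.
Target frame: (8335327/24000) × (30) = 8335327/800 ≈ 10419.159 → 10419.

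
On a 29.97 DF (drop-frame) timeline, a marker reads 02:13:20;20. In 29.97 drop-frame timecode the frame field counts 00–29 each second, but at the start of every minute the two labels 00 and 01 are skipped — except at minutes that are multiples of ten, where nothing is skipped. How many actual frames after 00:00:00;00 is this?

Complete 10-minute blocks: 13, each 17982 frames → 233766.
Remaining 3 whole minutes in the current block: 1800 + 2 × 1798 = 5396 frames.
Within the current minute: 20 × 30 + 20 − 2 = 618 (labels ;00/;01 skipped at this minute). Total = 233766 + 5396 + 618 = 239780.

239780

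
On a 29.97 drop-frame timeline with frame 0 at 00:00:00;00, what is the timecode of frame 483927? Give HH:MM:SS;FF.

04:29:07;03

Each 10-minute DF block holds 10 × 60 × 30 − 9 × 2 = 17982 frames. 483927 ÷ 17982 → 26 full blocks, remainder 16395.
Within the partial block the first minute is 1800 frames and each further minute 1798, so 9 further minute boundaries passed. Total skipped labels = 18 × 26 + 2 × 9 = 486.
Non-drop label index = 483927 + 486 = 484413; at 30 labels/s that is 04:29:07:03, i.e. DF 04:29:07;03.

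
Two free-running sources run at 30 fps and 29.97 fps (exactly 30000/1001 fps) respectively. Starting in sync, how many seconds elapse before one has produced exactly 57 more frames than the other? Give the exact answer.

The gap grows by |30000/1001 − 30| = 30/1001 frames per second.
Time for a 57-frame gap: 57 ÷ (30/1001) = 1901.9 s.

1901.9 seconds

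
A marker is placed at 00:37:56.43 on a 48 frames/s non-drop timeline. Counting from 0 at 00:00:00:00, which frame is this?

frame 109291

Total seconds to the label: (0 × 3600 + 37 × 60 + 56) = 2276.
Frame index = 2276 × 48 + 43 = 109291.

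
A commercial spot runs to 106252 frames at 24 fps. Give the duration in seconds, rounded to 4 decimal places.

4427.1667 seconds

Running time = 106252 × 1/24 = 26563/6 s ≈ 4427.1667 s.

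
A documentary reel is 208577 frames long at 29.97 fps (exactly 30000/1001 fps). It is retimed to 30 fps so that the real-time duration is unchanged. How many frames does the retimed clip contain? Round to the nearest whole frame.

Frames at target rate = 208577 × (30) / (30000/1001) = 208785577/1000 ≈ 208785.577.
Nearest whole frame: 208786.

208786 frames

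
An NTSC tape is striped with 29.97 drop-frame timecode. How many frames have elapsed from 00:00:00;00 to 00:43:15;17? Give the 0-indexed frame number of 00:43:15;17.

77789

Complete 10-minute blocks: 4, each 17982 frames → 71928.
Remaining 3 whole minutes in the current block: 1800 + 2 × 1798 = 5396 frames.
Within the current minute: 15 × 30 + 17 − 2 = 465 (labels ;00/;01 skipped at this minute). Total = 71928 + 5396 + 465 = 77789.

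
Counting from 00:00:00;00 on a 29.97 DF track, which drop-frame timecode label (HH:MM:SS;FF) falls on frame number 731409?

06:46:44;21

Each 10-minute DF block holds 10 × 60 × 30 − 9 × 2 = 17982 frames. 731409 ÷ 17982 → 40 full blocks, remainder 12129.
Within the partial block the first minute is 1800 frames and each further minute 1798, so 6 further minute boundaries passed. Total skipped labels = 18 × 40 + 2 × 6 = 732.
Non-drop label index = 731409 + 732 = 732141; at 30 labels/s that is 06:46:44:21, i.e. DF 06:46:44;21.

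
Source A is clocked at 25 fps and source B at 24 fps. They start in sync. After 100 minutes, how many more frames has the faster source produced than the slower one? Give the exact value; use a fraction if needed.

6000 frames

100 min = 6000 s.
A emits 25 × 6000 = 150000 frames; B emits 24 × 6000 = 144000.
Difference = 6000 frames; B is behind A.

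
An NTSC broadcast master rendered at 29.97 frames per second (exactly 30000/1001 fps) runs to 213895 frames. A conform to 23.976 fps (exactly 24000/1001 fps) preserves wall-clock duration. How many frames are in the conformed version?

171116 frames

Target frames = source frames × (target rate / source rate) = 213895 × (24000/1001)/(30000/1001) = 213895 × 4/5 = 171116.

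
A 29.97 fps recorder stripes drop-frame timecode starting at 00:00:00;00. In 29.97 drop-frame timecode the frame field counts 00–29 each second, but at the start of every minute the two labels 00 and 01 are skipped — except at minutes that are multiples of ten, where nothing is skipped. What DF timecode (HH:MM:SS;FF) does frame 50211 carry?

00:27:55;11

Ten DF minutes hold 17982 frames, so frame 50211 lies in block 2 (frames 35964–53945) with 14247 frames into that block.
The block's first minute is 1800 frames and the rest 1798 each; 14247 frames reaches minute 7, so 2 × 18 + 7 × 2 = 50 labels have been skipped so far.
Adding those back, label number 50211 + 50 = 50261 at 30 labels/s is 1675 s + 11 f = 0 h 27 min 55 s frame 11, i.e. 00:27:55;11.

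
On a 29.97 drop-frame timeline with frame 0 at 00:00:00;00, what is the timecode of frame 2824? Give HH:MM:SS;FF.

Each 10-minute DF block holds 10 × 60 × 30 − 9 × 2 = 17982 frames. 2824 ÷ 17982 → 0 full blocks, remainder 2824.
Within the partial block the first minute is 1800 frames and each further minute 1798, so 1 further minute boundary passed. Total skipped labels = 18 × 0 + 2 × 1 = 2.
Non-drop label index = 2824 + 2 = 2826; at 30 labels/s that is 00:01:34:06, i.e. DF 00:01:34;06.

00:01:34;06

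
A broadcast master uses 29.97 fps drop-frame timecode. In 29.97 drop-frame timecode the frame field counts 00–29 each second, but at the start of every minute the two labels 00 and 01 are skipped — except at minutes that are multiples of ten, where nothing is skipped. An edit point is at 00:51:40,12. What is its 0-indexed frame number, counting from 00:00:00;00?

92920

Complete 10-minute blocks: 5, each 17982 frames → 89910.
Remaining 1 whole minute in the current block: 1800 + 0 × 1798 = 1800 frames.
Within the current minute: 40 × 30 + 12 − 2 = 1210 (labels ;00/;01 skipped at this minute). Total = 89910 + 1800 + 1210 = 92920.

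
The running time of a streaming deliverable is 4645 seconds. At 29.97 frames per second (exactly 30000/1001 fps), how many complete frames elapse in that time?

Frames = 4645 × 30000/1001 = 139350000/1001 ≈ 139210.7892.
Complete frames: 139210.

139210 frames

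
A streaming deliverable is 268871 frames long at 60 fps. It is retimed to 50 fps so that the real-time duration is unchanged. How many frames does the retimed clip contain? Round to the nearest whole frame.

Frames at target rate = 268871 × (50) / (60) = 1344355/6 ≈ 224059.167.
Nearest whole frame: 224059.

224059 frames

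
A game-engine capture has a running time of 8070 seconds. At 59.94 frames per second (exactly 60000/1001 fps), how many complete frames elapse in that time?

Frames = 8070 × 60000/1001 = 484200000/1001 ≈ 483716.2837.
Complete frames: 483716.

483716 frames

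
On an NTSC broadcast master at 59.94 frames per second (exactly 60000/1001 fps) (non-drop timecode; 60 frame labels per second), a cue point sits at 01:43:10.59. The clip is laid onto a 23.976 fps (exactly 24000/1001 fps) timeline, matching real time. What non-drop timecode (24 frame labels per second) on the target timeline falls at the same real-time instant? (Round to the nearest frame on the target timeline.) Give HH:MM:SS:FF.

01:43:11:00

Source frame index: (1×3600 + 43×60 + 10) × 60 + 59 = 371459.
Real time: 371459 / (60000/1001) = 371830459/60000 s.
Target frame: (371830459/60000) × (24000/1001) = 742918/5 ≈ 148583.600 → 148584.
At 24 labels/s: frame 148584 → 01:43:11:00.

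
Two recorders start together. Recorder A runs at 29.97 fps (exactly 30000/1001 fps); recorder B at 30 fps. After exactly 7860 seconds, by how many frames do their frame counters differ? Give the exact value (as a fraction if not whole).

235800/1001 frames

A emits 30000/1001 × 7860 = 235800000/1001 frames; B emits 30 × 7860 = 235800.
Difference = 235800/1001 frames (≈ 235.5644); B is ahead of A.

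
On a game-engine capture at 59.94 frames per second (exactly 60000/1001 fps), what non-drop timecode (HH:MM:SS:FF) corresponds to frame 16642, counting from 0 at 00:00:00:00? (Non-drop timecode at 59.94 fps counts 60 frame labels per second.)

00:04:37:22

16642 ÷ 60 = 277 full seconds, remainder 22 frames.
277 s = 0 h 4 min 37 s.
Timecode: 00:04:37:22.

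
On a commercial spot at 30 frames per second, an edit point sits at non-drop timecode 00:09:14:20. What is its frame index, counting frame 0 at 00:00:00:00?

Total seconds to the label: (0 × 3600 + 9 × 60 + 14) = 554.
Frame index = 554 × 30 + 20 = 16640.

16640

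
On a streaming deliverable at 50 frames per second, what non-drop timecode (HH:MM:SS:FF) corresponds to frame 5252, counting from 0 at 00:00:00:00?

00:01:45:02

5252 ÷ 50 = 105 full seconds, remainder 2 frames.
105 s = 0 h 1 min 45 s.
Timecode: 00:01:45:02.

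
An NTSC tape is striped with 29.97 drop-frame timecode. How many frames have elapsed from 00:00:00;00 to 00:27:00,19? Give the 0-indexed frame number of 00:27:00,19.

48569

Complete 10-minute blocks: 2, each 17982 frames → 35964.
Remaining 7 whole minutes in the current block: 1800 + 6 × 1798 = 12588 frames.
Within the current minute: 0 × 30 + 19 − 2 = 17 (labels ;00/;01 skipped at this minute). Total = 35964 + 12588 + 17 = 48569.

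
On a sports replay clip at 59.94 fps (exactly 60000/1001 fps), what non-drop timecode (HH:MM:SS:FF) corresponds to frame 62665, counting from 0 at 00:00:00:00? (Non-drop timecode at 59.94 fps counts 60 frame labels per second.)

00:17:24:25

62665 ÷ 60 = 1044 full seconds, remainder 25 frames.
1044 s = 0 h 17 min 24 s.
Timecode: 00:17:24:25.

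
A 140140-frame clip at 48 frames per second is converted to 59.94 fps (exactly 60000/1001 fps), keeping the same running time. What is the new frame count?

Target frames = source frames × (target rate / source rate) = 140140 × (60000/1001)/(48) = 140140 × 1250/1001 = 175000.

175000 frames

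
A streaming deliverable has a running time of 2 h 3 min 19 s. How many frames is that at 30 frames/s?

221970 frames

2 h 3 min 19 s = 7399 s.
Frames = 7399 × 30 = 221970.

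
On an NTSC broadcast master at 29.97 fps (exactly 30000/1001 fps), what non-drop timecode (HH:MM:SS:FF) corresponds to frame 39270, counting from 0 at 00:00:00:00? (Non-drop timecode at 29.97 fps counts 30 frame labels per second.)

39270 ÷ 30 = 1309 full seconds, remainder 0 frames.
1309 s = 0 h 21 min 49 s.
Timecode: 00:21:49:00.

00:21:49:00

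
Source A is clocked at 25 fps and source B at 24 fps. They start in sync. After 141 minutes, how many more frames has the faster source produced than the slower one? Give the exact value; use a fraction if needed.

141 min = 8460 s.
A emits 25 × 8460 = 211500 frames; B emits 24 × 8460 = 203040.
Difference = 8460 frames; B is behind A.

8460 frames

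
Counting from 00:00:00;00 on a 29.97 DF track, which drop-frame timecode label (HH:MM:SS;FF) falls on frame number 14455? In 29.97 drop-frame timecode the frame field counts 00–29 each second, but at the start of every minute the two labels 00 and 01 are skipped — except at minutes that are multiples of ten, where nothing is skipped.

00:08:02;11

Ten DF minutes hold 17982 frames, so frame 14455 lies in block 0 (frames 0–17981) with 14455 frames into that block.
The block's first minute is 1800 frames and the rest 1798 each; 14455 frames reaches minute 8, so 0 × 18 + 8 × 2 = 16 labels have been skipped so far.
Adding those back, label number 14455 + 16 = 14471 at 30 labels/s is 482 s + 11 f = 0 h 8 min 2 s frame 11, i.e. 00:08:02;11.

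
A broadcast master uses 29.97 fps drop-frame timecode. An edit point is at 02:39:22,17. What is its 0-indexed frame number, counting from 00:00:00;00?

286589

As if non-drop at 30 labels/s: (2 × 3600 + 39 × 60 + 22) × 30 + 17 = 286877.
Minute boundaries passed: 159; those not divisible by 10: 159 − 15 = 144; dropped labels = 2 × 144 = 288.
Actual frame index = 286877 − 288 = 286589.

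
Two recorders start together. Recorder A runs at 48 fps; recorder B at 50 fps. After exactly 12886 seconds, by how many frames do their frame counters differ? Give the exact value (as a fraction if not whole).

A emits 48 × 12886 = 618528 frames; B emits 50 × 12886 = 644300.
Difference = 25772 frames; B is ahead of A.

25772 frames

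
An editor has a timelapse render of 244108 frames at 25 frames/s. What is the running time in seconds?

9764.32 seconds

Running time = 244108 / (25) = 9764.32 s.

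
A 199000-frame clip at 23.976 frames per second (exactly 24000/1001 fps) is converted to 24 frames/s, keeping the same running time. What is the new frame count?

Target frames = source frames × (target rate / source rate) = 199000 × (24)/(24000/1001) = 199000 × 1001/1000 = 199199.

199199 frames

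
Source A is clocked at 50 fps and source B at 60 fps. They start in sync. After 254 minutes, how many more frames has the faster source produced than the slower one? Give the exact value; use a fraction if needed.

254 min = 15240 s.
A emits 50 × 15240 = 762000 frames; B emits 60 × 15240 = 914400.
Difference = 152400 frames; B is ahead of A.

152400 frames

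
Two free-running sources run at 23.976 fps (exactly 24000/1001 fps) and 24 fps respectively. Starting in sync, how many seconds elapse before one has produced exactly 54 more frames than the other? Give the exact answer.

The gap grows by |24 − 24000/1001| = 24/1001 frames per second.
Time for a 54-frame gap: 54 ÷ (24/1001) = 2252.25 s.

2252.25 seconds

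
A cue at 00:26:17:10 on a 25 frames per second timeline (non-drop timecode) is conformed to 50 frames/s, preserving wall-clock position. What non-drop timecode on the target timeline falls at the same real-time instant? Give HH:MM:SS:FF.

Source frame index: (0×3600 + 26×60 + 17) × 25 + 10 = 39435.
Real time: 39435 / (25) = 7887/5 s.
Target frame: (7887/5) × (50) = 78870.
At 50 labels/s: frame 78870 → 00:26:17:20.

00:26:17:20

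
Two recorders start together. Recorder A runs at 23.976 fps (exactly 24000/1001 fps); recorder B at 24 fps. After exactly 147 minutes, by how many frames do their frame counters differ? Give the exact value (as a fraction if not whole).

30240/143 frames

147 min = 8820 s.
A emits 24000/1001 × 8820 = 30240000/143 frames; B emits 24 × 8820 = 211680.
Difference = 30240/143 frames (≈ 211.4685); B is ahead of A.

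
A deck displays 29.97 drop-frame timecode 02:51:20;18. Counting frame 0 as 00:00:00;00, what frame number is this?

Complete 10-minute blocks: 17, each 17982 frames → 305694.
Remaining 1 whole minute in the current block: 1800 + 0 × 1798 = 1800 frames.
Within the current minute: 20 × 30 + 18 − 2 = 616 (labels ;00/;01 skipped at this minute). Total = 305694 + 1800 + 616 = 308110.

308110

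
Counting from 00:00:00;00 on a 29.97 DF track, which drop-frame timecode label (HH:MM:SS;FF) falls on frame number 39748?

00:22:06;08

Ten DF minutes hold 17982 frames, so frame 39748 lies in block 2 (frames 35964–53945) with 3784 frames into that block.
The block's first minute is 1800 frames and the rest 1798 each; 3784 frames reaches minute 2, so 2 × 18 + 2 × 2 = 40 labels have been skipped so far.
Adding those back, label number 39748 + 40 = 39788 at 30 labels/s is 1326 s + 8 f = 0 h 22 min 6 s frame 8, i.e. 00:22:06;08.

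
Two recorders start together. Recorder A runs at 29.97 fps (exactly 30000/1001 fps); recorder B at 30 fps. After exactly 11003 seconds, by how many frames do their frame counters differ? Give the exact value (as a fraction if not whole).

A emits 30000/1001 × 11003 = 330090000/1001 frames; B emits 30 × 11003 = 330090.
Difference = 330090/1001 frames (≈ 329.7602); B is ahead of A.

330090/1001 frames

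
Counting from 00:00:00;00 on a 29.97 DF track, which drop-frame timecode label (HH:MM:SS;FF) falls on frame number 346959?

Each 10-minute DF block holds 10 × 60 × 30 − 9 × 2 = 17982 frames. 346959 ÷ 17982 → 19 full blocks, remainder 5301.
Within the partial block the first minute is 1800 frames and each further minute 1798, so 2 further minute boundaries passed. Total skipped labels = 18 × 19 + 2 × 2 = 346.
Non-drop label index = 346959 + 346 = 347305; at 30 labels/s that is 03:12:56:25, i.e. DF 03:12:56;25.

03:12:56;25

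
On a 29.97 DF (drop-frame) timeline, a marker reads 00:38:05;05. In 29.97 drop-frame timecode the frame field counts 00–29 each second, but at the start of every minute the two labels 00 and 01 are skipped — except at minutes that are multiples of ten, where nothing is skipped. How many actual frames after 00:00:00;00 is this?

As if non-drop at 30 labels/s: (0 × 3600 + 38 × 60 + 5) × 30 + 5 = 68555.
Minute boundaries passed: 38; those not divisible by 10: 38 − 3 = 35; dropped labels = 2 × 35 = 70.
Actual frame index = 68555 − 70 = 68485.

68485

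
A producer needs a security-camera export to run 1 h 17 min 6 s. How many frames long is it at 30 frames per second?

138780 frames

1 h 17 min 6 s = 4626 s.
Frames = 4626 × 30 = 138780.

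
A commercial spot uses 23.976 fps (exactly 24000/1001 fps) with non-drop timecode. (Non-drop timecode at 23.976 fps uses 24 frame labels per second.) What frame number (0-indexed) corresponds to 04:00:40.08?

Total seconds to the label: (4 × 3600 + 0 × 60 + 40) = 14440.
Frame index = 14440 × 24 + 8 = 346568.

frame 346568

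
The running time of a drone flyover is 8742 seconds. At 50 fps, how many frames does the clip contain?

Frames = 8742 × 50 = 437100.

437100 frames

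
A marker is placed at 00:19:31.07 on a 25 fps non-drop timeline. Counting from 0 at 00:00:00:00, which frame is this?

Total seconds to the label: (0 × 3600 + 19 × 60 + 31) = 1171.
Frame index = 1171 × 25 + 7 = 29282.

frame 29282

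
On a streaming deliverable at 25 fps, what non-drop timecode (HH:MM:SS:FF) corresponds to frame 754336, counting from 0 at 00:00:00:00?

754336 ÷ 25 = 30173 full seconds, remainder 11 frames.
30173 s = 8 h 22 min 53 s.
Timecode: 08:22:53:11.

08:22:53:11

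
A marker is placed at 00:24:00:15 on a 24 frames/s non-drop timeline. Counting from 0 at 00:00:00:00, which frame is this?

Total seconds to the label: (0 × 3600 + 24 × 60 + 0) = 1440.
Frame index = 1440 × 24 + 15 = 34575.

frame 34575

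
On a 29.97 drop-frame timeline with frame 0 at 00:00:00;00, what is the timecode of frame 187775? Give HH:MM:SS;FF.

Ten DF minutes hold 17982 frames, so frame 187775 lies in block 10 (frames 179820–197801) with 7955 frames into that block.
The block's first minute is 1800 frames and the rest 1798 each; 7955 frames reaches minute 4, so 10 × 18 + 4 × 2 = 188 labels have been skipped so far.
Adding those back, label number 187775 + 188 = 187963 at 30 labels/s is 6265 s + 13 f = 1 h 44 min 25 s frame 13, i.e. 01:44:25;13.

01:44:25;13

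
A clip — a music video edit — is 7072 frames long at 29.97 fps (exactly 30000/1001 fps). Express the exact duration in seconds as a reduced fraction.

442442/1875 seconds

Running time = 7072 ÷ (30000/1001) = 7072 × 1001/30000 = 442442/1875 s.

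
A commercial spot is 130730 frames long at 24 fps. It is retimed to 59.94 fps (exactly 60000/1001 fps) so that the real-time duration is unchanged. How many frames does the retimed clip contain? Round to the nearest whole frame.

326499 frames

Frames at target rate = 130730 × (60000/1001) / (24) = 326825000/1001 ≈ 326498.501.
Nearest whole frame: 326499.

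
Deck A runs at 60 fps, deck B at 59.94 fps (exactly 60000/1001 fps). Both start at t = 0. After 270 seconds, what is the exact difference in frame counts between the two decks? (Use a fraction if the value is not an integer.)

A emits 60 × 270 = 16200 frames; B emits 60000/1001 × 270 = 16200000/1001.
Difference = 16200/1001 frames (≈ 16.1838); B is behind A.

16200/1001 frames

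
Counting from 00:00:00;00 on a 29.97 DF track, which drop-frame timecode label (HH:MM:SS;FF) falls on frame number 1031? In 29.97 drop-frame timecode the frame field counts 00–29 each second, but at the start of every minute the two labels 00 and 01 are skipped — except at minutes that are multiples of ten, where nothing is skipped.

00:00:34;11

Ten DF minutes hold 17982 frames, so frame 1031 lies in block 0 (frames 0–17981) with 1031 frames into that block.
The block's first minute is 1800 frames and the rest 1798 each; 1031 frames reaches minute 0, so 0 × 18 + 0 × 2 = 0 labels have been skipped so far.
Adding those back, label number 1031 + 0 = 1031 at 30 labels/s is 34 s + 11 f = 0 h 0 min 34 s frame 11, i.e. 00:00:34;11.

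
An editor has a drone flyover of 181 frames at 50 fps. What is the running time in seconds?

Running time = 181 / (50) = 3.62 s.

3.62 seconds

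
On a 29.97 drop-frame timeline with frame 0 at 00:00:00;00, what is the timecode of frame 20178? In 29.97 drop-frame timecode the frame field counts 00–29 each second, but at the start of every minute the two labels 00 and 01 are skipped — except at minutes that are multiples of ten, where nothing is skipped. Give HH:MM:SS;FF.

00:11:13;08

Each 10-minute DF block holds 10 × 60 × 30 − 9 × 2 = 17982 frames. 20178 ÷ 17982 → 1 full block, remainder 2196.
Within the partial block the first minute is 1800 frames and each further minute 1798, so 1 further minute boundary passed. Total skipped labels = 18 × 1 + 2 × 1 = 20.
Non-drop label index = 20178 + 20 = 20198; at 30 labels/s that is 00:11:13:08, i.e. DF 00:11:13;08.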